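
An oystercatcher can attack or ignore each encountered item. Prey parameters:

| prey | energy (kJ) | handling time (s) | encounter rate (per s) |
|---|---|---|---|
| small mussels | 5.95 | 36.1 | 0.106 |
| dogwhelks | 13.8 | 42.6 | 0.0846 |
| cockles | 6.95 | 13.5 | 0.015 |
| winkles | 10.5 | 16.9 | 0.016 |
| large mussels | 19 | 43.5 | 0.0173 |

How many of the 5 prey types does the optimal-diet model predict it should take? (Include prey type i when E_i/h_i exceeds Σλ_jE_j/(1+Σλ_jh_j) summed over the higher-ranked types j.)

Rank by E/h (kJ/s): winkles 0.621, cockles 0.515, large mussels 0.437, dogwhelks 0.324, small mussels 0.165. Include each in turn until the next type's E/h falls below the running intake rate.
Rate on top 1: 0.1322. cockles: 0.515 > 0.1322 → include.
Rate on top 2: 0.1848. large mussels: 0.437 > 0.1848 → include.
Rate on top 3: 0.27. dogwhelks: 0.324 > 0.27 → include.
Rate on top 4: 0.3034. small mussels: 0.165 < 0.3034 → exclude; stop.
Optimal diet: winkles, cockles, large mussels, dogwhelks — 4 of 5 types.

4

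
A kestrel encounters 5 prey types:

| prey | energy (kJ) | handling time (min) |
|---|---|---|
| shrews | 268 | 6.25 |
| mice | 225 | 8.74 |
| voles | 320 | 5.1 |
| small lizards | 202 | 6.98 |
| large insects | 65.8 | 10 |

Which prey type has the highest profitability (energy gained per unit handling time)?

voles

In descending order of E/h:
voles: 320/5.1 = 62.7 kJ/min
shrews: 268/6.25 = 42.9 kJ/min
small lizards: 202/6.98 = 28.9 kJ/min
mice: 225/8.74 = 25.7 kJ/min
large insects: 65.8/10 = 6.58 kJ/min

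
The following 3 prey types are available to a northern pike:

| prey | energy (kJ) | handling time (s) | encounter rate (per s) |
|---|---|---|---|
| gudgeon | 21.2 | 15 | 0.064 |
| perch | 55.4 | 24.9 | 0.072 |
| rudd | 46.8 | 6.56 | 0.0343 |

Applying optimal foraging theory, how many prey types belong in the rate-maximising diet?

2

E/h in descending order: rudd 7.13, perch 2.22, gudgeon 1.41 kJ/s. The optimal diet is the largest prefix of this list for which every included type satisfies E_i/h_i > R on the types above it.
Rate on top 1: 1.31. perch: 2.22 > 1.31 → include.
Rate on top 2: 1.854. gudgeon: 1.41 < 1.854 → exclude; stop.
Optimal diet: rudd, perch — 2 of 3 types.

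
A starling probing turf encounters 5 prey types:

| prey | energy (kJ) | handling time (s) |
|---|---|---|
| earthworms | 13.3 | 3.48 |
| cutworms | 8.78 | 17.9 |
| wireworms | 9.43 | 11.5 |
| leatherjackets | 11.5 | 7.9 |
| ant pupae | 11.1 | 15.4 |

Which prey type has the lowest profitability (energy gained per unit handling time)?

cutworms

In descending order of E/h:
earthworms: 13.3/3.48 = 3.82 kJ/s
leatherjackets: 11.5/7.9 = 1.46 kJ/s
wireworms: 9.43/11.5 = 0.82 kJ/s
ant pupae: 11.1/15.4 = 0.721 kJ/s
cutworms: 8.78/17.9 = 0.491 kJ/s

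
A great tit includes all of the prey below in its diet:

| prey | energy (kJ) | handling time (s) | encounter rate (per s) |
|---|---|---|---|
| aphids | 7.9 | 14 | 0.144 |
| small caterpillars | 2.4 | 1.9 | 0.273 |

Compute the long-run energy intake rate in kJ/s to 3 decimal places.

0.507 kJ/s

R = Σλ_iE_i / (1 + Σλ_ih_i)
Numerator: 0.144×7.9 + 0.273×2.4 = 1.793
Denominator: 1 + 0.144×14 + 0.273×1.9 = 3.535
R = 1.793/3.535 = 0.5072 kJ/s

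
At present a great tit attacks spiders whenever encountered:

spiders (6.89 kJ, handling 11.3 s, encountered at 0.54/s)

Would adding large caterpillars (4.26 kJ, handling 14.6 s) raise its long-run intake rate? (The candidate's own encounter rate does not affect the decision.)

Current rate: (0.54×6.89)/(1 + 0.54×11.3) = 0.5239 kJ/s.
Profitability of large caterpillars: 4.26/14.6 = 0.2918 kJ/s.
0.2918 < 0.5239, so adding large caterpillars would lower the average — exclude it.

No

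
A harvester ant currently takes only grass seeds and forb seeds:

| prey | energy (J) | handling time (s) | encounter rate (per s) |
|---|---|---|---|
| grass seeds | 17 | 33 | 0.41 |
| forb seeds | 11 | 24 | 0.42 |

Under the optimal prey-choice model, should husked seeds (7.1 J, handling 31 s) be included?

No

Intake rate on the current diet: R = (0.41×17 + 0.42×11) / (1 + 0.41×33 + 0.42×24) = 11.59/24.61 = 0.4709 J/s.
Profitability of husked seeds: 7.1/31 = 0.229 J/s.
Since 0.229 < R, time spent handling husked seeds is better spent searching.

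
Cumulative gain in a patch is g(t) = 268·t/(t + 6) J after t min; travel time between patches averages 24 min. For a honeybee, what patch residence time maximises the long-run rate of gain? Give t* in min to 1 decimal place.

Maximise g(t)/(T+t): set derivative to zero → g'(t)(T+t) = g(t).
g'(t) = 268·6/(t + 6)². Setting 268·6/(t+6)² = 268t/[(t+6)(24+t)] gives 6(24+t) = t(t+6), so t² = 6×24 = 144.
t* = √144 = 12 min.

12.0 min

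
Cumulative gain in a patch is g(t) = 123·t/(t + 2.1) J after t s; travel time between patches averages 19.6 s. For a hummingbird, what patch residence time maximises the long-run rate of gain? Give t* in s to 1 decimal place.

6.4 s

By the marginal value theorem, leave when the instantaneous gain rate g'(t) equals the habitat-wide average g(t)/(T + t).
g'(t) = 123·2.1/(t + 2.1)². Setting 123·2.1/(t+2.1)² = 123t/[(t+2.1)(19.6+t)] gives 2.1(19.6+t) = t(t+2.1), so t² = 2.1×19.6 = 41.16.
t* = √41.16 = 6.416 s.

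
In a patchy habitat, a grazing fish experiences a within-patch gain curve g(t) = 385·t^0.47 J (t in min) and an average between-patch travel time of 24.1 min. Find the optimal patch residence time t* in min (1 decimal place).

Maximise g(t)/(T+t): set derivative to zero → g'(t)(T+t) = g(t).
g'(t) = 0.47·385·t^-0.53. Setting 0.47·385·t^-0.53 = 385·t^0.47/(24.1+t) gives 0.47(24.1+t) = t, so 0.53·t = 0.47×24.1.
t* = 0.47×24.1/0.53 = 21.37 min.

21.4 min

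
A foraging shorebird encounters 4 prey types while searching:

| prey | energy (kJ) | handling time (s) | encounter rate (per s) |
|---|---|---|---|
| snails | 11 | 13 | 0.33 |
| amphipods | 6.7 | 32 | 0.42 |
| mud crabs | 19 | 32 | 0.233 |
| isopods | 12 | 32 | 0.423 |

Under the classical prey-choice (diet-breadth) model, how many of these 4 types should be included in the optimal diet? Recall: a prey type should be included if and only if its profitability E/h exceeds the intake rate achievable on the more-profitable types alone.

Profitabilities (E/h, kJ/s): snails 0.846, mud crabs 0.594, isopods 0.375, amphipods 0.209. Add prey in this order while the next type's profitability exceeds the intake rate on those already taken.
Rate on top 1: 0.6862. mud crabs: 0.594 < 0.6862 → exclude; stop.
Optimal diet: snails — 1 of 4 types.

1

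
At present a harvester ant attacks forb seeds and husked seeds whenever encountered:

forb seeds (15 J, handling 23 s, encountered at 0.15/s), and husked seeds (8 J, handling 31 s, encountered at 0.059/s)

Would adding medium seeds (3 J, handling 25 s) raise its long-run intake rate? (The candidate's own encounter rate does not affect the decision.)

Intake rate on the current diet: R = (0.15×15 + 0.059×8) / (1 + 0.15×23 + 0.059×31) = 2.722/6.279 = 0.4335 J/s.
medium seeds: E/h = 3/25 = 0.12 J/s.
0.12 < 0.4335, so adding medium seeds would lower the average — exclude it.

No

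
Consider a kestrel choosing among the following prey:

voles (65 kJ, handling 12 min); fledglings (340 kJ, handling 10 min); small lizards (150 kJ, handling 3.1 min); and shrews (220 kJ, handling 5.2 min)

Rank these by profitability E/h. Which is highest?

small lizards

In descending order of E/h:
small lizards: 150/3.1 = 48.4 kJ/min
shrews: 220/5.2 = 42.3 kJ/min
fledglings: 340/10 = 34 kJ/min
voles: 65/12 = 5.42 kJ/min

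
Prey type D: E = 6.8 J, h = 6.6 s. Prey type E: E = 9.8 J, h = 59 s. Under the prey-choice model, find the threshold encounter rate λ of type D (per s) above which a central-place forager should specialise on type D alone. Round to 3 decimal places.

At the threshold, the rate on type D alone equals the profitability of type E: λ·6.8/(1 + λ·6.6) = 9.8/59 = 0.1661.
Rearranging, λ(6.8 − 0.1661×6.6) = 0.1661, so λ = 0.1661/5.704 = 0.02912 per s.

0.029 per s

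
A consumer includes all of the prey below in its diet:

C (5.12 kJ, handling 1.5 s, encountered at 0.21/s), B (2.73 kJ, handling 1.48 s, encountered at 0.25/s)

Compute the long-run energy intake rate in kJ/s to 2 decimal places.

Energy encountered per unit search time: 0.21×5.12 + 0.25×2.73 = 1.758 kJ/s.
Handling time per unit search time: 0.21×1.5 + 0.25×1.48 = 0.685.
Rate = 1.758/(1 + 0.685) = 1.043 kJ/s.

1.04 kJ/s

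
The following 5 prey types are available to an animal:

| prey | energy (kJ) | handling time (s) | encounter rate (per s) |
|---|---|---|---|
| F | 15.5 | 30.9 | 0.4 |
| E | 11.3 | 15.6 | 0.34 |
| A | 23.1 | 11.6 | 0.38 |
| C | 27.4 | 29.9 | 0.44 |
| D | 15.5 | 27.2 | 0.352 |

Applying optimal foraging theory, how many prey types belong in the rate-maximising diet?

Profitabilities (E/h, kJ/s): A 1.99, C 0.916, E 0.724, D 0.57, F 0.502. Add prey in this order while the next type's profitability exceeds the intake rate on those already taken.
Rate on top 1: 1.623. C: 0.916 < 1.623 → exclude; stop.
Optimal diet: A — 1 of 5 types.

1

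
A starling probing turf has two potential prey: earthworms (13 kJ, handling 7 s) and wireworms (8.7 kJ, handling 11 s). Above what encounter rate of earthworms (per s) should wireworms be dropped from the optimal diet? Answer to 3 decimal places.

0.106 per s

Drop wireworms once their profitability E₂/h₂ falls below the rate achievable on earthworms alone: E₂/h₂ = λE₁/(1 + λh₁).
Solve for λ: λE₁h₂ = E₂(1 + λh₁) → λ(E₁h₂ − E₂h₁) = E₂ → λ = E₂/(E₁h₂ − E₂h₁).
λ = 8.7/(13×11 − 8.7×7) = 8.7/82.1 = 0.106 per s.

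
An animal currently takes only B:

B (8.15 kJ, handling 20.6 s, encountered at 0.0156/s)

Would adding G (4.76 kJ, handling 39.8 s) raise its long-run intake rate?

Yes

Current rate: (0.0156×8.15)/(1 + 0.0156×20.6) = 0.09622 kJ/s.
Profitability of G: 4.76/39.8 = 0.1196 kJ/s.
0.1196 > 0.09622, so adding G raises the average — include it.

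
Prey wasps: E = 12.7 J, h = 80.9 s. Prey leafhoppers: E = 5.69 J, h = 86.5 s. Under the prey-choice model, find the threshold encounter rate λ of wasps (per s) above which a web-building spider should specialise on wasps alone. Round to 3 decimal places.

Drop leafhoppers once their profitability E₂/h₂ falls below the rate achievable on wasps alone: E₂/h₂ = λE₁/(1 + λh₁).
Solve for λ: λE₁h₂ = E₂(1 + λh₁) → λ(E₁h₂ − E₂h₁) = E₂ → λ = E₂/(E₁h₂ − E₂h₁).
λ = 5.69/(12.7×86.5 − 5.69×80.9) = 5.69/638.2 = 0.008915 per s.

0.009 per s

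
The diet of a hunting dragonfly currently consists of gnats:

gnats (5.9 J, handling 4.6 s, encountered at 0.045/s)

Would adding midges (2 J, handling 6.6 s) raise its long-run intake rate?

Yes

Current rate: (0.045×5.9)/(1 + 0.045×4.6) = 0.22 J/s.
Profitability of midges: 2/6.6 = 0.303 J/s.
0.303 > 0.22, so adding midges raises the average — include it.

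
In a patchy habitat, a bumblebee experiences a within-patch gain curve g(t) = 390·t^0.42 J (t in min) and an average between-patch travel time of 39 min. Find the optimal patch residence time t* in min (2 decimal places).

By the marginal value theorem, leave when the instantaneous gain rate g'(t) equals the habitat-wide average g(t)/(T + t).
g'(t) = 0.42·390·t^-0.58. Setting 0.42·390·t^-0.58 = 390·t^0.42/(39+t) gives 0.42(39+t) = t, so 0.58·t = 0.42×39.
t* = 0.42×39/0.58 = 28.24 min.

28.24 min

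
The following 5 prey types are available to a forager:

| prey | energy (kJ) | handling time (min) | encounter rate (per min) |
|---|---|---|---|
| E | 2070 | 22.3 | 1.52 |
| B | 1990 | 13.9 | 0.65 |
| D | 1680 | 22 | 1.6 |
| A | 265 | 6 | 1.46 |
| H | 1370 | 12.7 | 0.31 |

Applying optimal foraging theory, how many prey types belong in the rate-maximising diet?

Rank by E/h (kJ/min): B 143, H 108, E 92.8, D 76.4, A 44.2. Include each in turn until the next type's E/h falls below the running intake rate.
Rate on top 1: 128.9. H: 108 < 128.9 → exclude; stop.
Optimal diet: B — 1 of 5 types.

1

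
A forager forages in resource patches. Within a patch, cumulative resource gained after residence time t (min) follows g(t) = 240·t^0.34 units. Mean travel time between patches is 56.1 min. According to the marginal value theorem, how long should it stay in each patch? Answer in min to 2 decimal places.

28.90 min

Maximise g(t)/(T+t): set derivative to zero → g'(t)(T+t) = g(t).
g'(t) = 0.34·240·t^-0.66. Setting 0.34·240·t^-0.66 = 240·t^0.34/(56.1+t) gives 0.34(56.1+t) = t, so 0.66·t = 0.34×56.1.
t* = 0.34×56.1/0.66 = 28.9 min.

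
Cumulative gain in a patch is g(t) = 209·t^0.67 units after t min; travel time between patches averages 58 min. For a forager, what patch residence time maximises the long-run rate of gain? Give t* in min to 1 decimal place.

117.8 min

Optimal t* satisfies g'(t*) = g(t*)/(T + t*).
g'(t) = 0.67·209·t^-0.33. Setting 0.67·209·t^-0.33 = 209·t^0.67/(58+t) gives 0.67(58+t) = t, so 0.33·t = 0.67×58.
t* = 0.67×58/0.33 = 117.8 min.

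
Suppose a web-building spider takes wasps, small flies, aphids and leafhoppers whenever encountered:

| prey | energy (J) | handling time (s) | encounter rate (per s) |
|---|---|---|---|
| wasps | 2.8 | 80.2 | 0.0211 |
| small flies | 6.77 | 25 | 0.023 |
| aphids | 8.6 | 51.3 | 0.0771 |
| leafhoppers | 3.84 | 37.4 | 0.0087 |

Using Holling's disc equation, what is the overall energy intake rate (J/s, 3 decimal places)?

0.121 J/s

R = Σλ_iE_i / (1 + Σλ_ih_i)
Numerator: 0.0211×2.8 + 0.023×6.77 + 0.0771×8.6 + 0.0087×3.84 = 0.9113
Denominator: 1 + 0.0211×80.2 + 0.023×25 + 0.0771×51.3 + 0.0087×37.4 = 7.548
R = 0.9113/7.548 = 0.1207 J/s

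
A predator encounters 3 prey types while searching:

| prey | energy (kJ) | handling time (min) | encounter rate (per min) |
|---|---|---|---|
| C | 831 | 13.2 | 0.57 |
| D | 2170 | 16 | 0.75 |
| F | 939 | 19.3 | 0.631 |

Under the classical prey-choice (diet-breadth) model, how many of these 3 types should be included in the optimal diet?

Rank by E/h (kJ/min): D 136, C 63, F 48.7. Include each in turn until the next type's E/h falls below the running intake rate.
Rate on top 1: 125.2. C: 63 < 125.2 → exclude; stop.
Optimal diet: D — 1 of 3 types.

1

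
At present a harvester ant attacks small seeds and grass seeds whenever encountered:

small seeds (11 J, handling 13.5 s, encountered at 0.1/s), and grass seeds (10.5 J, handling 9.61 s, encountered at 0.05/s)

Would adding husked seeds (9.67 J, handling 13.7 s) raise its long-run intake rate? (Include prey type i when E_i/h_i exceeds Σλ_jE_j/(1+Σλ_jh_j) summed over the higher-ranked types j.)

Intake rate on the current diet: R = (0.1×11 + 0.05×10.5) / (1 + 0.1×13.5 + 0.05×9.61) = 1.625/2.83 = 0.5741 J/s.
husked seeds: E/h = 9.67/13.7 = 0.7058 J/s.
Since 0.7058 > R, including husked seeds increases the long-run rate.

Yes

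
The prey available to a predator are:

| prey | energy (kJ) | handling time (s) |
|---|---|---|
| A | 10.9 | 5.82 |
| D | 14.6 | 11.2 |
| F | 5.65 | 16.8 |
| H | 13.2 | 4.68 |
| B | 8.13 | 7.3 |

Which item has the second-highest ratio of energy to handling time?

In descending order of E/h:
H: 13.2/4.68 = 2.82 kJ/s
A: 10.9/5.82 = 1.87 kJ/s
D: 14.6/11.2 = 1.3 kJ/s
B: 8.13/7.3 = 1.11 kJ/s
F: 5.65/16.8 = 0.336 kJ/s

A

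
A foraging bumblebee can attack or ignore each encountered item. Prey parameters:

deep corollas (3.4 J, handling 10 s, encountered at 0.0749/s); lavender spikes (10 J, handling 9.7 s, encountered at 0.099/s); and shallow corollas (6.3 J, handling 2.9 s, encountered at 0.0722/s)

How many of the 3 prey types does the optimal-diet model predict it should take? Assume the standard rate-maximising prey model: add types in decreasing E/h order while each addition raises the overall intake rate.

Rank by E/h (J/s): shallow corollas 2.17, lavender spikes 1.03, deep corollas 0.34. Include each in turn until the next type's E/h falls below the running intake rate.
Rate on top 1: 0.3761. lavender spikes: 1.03 > 0.3761 → include.
Rate on top 2: 0.6659. deep corollas: 0.34 < 0.6659 → exclude; stop.
Optimal diet: shallow corollas, lavender spikes — 2 of 3 types.

2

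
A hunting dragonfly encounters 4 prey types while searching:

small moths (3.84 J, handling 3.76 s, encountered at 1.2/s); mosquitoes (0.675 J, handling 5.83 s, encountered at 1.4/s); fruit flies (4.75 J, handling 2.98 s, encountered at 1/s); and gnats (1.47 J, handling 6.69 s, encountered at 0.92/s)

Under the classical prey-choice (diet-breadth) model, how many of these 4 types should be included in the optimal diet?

1

Profitabilities (E/h, J/s): fruit flies 1.59, small moths 1.02, gnats 0.22, mosquitoes 0.116. Add prey in this order while the next type's profitability exceeds the intake rate on those already taken.
Rate on top 1: 1.193. small moths: 1.02 < 1.193 → exclude; stop.
Optimal diet: fruit flies — 1 of 4 types.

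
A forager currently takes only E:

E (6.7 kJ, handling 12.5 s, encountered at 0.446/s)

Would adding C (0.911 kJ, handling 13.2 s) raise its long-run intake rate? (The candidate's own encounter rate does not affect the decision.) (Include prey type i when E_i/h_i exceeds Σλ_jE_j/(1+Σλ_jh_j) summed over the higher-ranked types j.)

On E alone, R = ΣλE/(1+Σλh) = 2.988/6.575 = 0.4545 kJ/s.
Profitability of C: 0.911/13.2 = 0.06902 kJ/s.
0.06902 < 0.4545, so adding C would lower the average — exclude it.

No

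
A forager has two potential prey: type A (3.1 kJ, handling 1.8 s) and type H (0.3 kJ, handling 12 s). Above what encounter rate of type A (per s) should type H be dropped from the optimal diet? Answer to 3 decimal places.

Drop type H once their profitability E₂/h₂ falls below the rate achievable on type A alone: E₂/h₂ = λE₁/(1 + λh₁).
Solve for λ: λE₁h₂ = E₂(1 + λh₁) → λ(E₁h₂ − E₂h₁) = E₂ → λ = E₂/(E₁h₂ − E₂h₁).
λ = 0.3/(3.1×12 − 0.3×1.8) = 0.3/36.66 = 0.008183 per s.

0.008 per s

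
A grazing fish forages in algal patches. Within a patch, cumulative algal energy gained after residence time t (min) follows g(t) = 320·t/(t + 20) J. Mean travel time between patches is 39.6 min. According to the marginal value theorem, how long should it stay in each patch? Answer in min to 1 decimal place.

28.1 min

Maximise g(t)/(T+t): set derivative to zero → g'(t)(T+t) = g(t).
g'(t) = 320·20/(t + 20)². Setting 320·20/(t+20)² = 320t/[(t+20)(39.6+t)] gives 20(39.6+t) = t(t+20), so t² = 20×39.6 = 792.
t* = √792 = 28.14 min.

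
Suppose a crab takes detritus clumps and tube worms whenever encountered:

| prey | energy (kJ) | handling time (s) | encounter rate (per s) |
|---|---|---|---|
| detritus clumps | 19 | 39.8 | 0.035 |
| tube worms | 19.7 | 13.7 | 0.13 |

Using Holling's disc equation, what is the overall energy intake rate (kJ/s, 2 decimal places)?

Energy encountered per unit search time: 0.035×19 + 0.13×19.7 = 3.226 kJ/s.
Handling time per unit search time: 0.035×39.8 + 0.13×13.7 = 3.174.
Rate = 3.226/(1 + 3.174) = 0.7729 kJ/s.

0.77 kJ/s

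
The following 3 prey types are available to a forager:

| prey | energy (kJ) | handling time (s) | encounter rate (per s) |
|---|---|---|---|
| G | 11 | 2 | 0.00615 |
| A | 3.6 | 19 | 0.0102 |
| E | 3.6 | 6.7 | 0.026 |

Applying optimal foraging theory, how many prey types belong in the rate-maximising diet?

Profitabilities (E/h, kJ/s): G 5.5, E 0.537, A 0.189. Add prey in this order while the next type's profitability exceeds the intake rate on those already taken.
Rate on top 1: 0.06683. E: 0.537 > 0.06683 → include.
Rate on top 2: 0.1359. A: 0.189 > 0.1359 → include.
Optimal diet: G, E, A — 3 of 3 types.

3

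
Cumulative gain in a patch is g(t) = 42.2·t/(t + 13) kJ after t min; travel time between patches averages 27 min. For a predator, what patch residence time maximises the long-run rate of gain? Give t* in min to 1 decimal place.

Maximise g(t)/(T+t): set derivative to zero → g'(t)(T+t) = g(t).
g'(t) = 42.2·13/(t + 13)². Setting 42.2·13/(t+13)² = 42.2t/[(t+13)(27+t)] gives 13(27+t) = t(t+13), so t² = 13×27 = 351.
t* = √351 = 18.73 min.

18.7 min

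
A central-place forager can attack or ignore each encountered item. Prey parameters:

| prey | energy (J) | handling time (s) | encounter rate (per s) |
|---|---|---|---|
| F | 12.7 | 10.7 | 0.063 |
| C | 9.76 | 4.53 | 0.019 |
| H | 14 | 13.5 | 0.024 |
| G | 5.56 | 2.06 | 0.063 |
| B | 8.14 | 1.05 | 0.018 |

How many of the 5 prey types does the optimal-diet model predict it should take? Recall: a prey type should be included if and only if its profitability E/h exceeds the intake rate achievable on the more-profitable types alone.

Rank by E/h (J/s): B 7.75, G 2.7, C 2.15, F 1.19, H 1.04. Include each in turn until the next type's E/h falls below the running intake rate.
Rate on top 1: 0.1438. G: 2.7 > 0.1438 → include.
Rate on top 2: 0.4325. C: 2.15 > 0.4325 → include.
Rate on top 3: 0.5525. F: 1.19 > 0.5525 → include.
Rate on top 4: 0.7766. H: 1.04 > 0.7766 → include.
Optimal diet: B, G, C, F, H — 5 of 5 types.

5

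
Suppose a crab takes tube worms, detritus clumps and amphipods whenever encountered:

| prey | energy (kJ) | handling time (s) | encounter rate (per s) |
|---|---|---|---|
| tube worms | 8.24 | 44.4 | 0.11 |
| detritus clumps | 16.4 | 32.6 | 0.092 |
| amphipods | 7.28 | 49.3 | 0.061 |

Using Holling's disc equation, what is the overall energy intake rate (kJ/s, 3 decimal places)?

Energy encountered per unit search time: 0.11×8.24 + 0.092×16.4 + 0.061×7.28 = 2.859 kJ/s.
Handling time per unit search time: 0.11×44.4 + 0.092×32.6 + 0.061×49.3 = 10.89.
Rate = 2.859/(1 + 10.89) = 0.2405 kJ/s.

0.240 kJ/s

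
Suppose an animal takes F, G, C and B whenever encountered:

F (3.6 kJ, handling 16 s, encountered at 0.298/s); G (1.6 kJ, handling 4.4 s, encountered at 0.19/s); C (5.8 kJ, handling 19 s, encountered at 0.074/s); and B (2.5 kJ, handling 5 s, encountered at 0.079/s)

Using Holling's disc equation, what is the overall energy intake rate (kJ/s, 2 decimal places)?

0.24 kJ/s

R = Σλ_iE_i / (1 + Σλ_ih_i)
Numerator: 0.298×3.6 + 0.19×1.6 + 0.074×5.8 + 0.079×2.5 = 2.003
Denominator: 1 + 0.298×16 + 0.19×4.4 + 0.074×19 + 0.079×5 = 8.405
R = 2.003/8.405 = 0.2384 kJ/s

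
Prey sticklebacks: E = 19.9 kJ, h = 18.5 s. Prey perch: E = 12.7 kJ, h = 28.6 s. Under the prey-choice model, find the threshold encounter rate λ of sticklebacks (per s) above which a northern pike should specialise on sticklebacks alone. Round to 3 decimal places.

0.038 per s

At the threshold, the rate on sticklebacks alone equals the profitability of perch: λ·19.9/(1 + λ·18.5) = 12.7/28.6 = 0.4441.
Rearranging, λ(19.9 − 0.4441×18.5) = 0.4441, so λ = 0.4441/11.68 = 0.038 per s.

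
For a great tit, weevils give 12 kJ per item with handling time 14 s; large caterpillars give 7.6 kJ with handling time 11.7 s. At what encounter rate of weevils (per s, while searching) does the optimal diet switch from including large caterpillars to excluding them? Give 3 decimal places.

At the threshold, the rate on weevils alone equals the profitability of large caterpillars: λ·12/(1 + λ·14) = 7.6/11.7 = 0.6496.
Rearranging, λ(12 − 0.6496×14) = 0.6496, so λ = 0.6496/2.906 = 0.2235 per s.

0.224 per s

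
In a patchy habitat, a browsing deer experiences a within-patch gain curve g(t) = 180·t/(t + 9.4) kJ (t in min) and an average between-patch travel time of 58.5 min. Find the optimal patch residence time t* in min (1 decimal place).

23.4 min

By the marginal value theorem, leave when the instantaneous gain rate g'(t) equals the habitat-wide average g(t)/(T + t).
g'(t) = 180·9.4/(t + 9.4)². Setting 180·9.4/(t+9.4)² = 180t/[(t+9.4)(58.5+t)] gives 9.4(58.5+t) = t(t+9.4), so t² = 9.4×58.5 = 549.9.
t* = √549.9 = 23.45 min.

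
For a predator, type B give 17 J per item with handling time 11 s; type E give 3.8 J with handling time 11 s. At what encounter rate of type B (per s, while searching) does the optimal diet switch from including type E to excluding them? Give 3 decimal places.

0.026 per s

The zero-one rule: include type E iff E₂/h₂ > λE₁/(1+λh₁). Equality gives the switch point.
λE₁h₂ = E₂ + λE₂h₁ ⇒ λ = E₂/(E₁h₂ − E₂h₁) = 3.8/(187 − 41.8) = 0.02617 per s.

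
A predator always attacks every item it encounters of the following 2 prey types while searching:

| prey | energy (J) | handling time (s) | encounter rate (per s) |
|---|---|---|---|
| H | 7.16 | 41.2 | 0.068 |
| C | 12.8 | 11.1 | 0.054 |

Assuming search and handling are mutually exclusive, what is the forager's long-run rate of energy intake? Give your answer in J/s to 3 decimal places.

R = (0.068×7.16 + 0.054×12.8) / (1 + 0.068×41.2 + 0.054×11.1) = 1.178/4.401 = 0.2677 J/s.

0.268 J/s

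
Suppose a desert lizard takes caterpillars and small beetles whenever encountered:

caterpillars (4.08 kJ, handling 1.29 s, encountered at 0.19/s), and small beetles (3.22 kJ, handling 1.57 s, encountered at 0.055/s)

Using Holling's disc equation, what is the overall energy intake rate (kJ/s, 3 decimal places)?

0.715 kJ/s

Energy encountered per unit search time: 0.19×4.08 + 0.055×3.22 = 0.9523 kJ/s.
Handling time per unit search time: 0.19×1.29 + 0.055×1.57 = 0.3315.
Rate = 0.9523/(1 + 0.3315) = 0.7152 kJ/s.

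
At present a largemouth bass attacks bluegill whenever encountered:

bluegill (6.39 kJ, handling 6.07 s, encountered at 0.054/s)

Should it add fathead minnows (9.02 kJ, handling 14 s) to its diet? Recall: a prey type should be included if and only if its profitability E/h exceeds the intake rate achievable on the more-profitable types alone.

Current rate: (0.054×6.39)/(1 + 0.054×6.07) = 0.2599 kJ/s.
Profitability of fathead minnows: 9.02/14 = 0.6443 kJ/s.
0.6443 > 0.2599, so adding fathead minnows raises the average — include it.

Yes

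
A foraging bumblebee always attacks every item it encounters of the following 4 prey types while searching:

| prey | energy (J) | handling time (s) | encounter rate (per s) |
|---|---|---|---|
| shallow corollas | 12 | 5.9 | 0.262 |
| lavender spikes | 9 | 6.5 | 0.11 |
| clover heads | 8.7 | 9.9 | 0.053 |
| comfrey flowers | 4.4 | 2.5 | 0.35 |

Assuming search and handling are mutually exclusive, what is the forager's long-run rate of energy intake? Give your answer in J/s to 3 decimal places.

1.316 J/s

Energy encountered per unit search time: 0.262×12 + 0.11×9 + 0.053×8.7 + 0.35×4.4 = 6.135 J/s.
Handling time per unit search time: 0.262×5.9 + 0.11×6.5 + 0.053×9.9 + 0.35×2.5 = 3.66.
Rate = 6.135/(1 + 3.66) = 1.316 J/s.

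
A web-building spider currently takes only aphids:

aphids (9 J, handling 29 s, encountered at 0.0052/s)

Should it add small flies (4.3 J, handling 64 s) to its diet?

Yes

On aphids alone, R = ΣλE/(1+Σλh) = 0.0468/1.151 = 0.04067 J/s.
Profitability of small flies: 4.3/64 = 0.06719 J/s.
0.06719 > 0.04067, so adding small flies raises the average — include it.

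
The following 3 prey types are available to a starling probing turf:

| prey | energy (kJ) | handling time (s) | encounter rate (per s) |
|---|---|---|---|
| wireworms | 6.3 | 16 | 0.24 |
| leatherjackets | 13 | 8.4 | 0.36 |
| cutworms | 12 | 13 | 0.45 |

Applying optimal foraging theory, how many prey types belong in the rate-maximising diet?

E/h in descending order: leatherjackets 1.55, cutworms 0.923, wireworms 0.394 kJ/s. The optimal diet is the largest prefix of this list for which every included type satisfies E_i/h_i > R on the types above it.
Rate on top 1: 1.163. cutworms: 0.923 < 1.163 → exclude; stop.
Optimal diet: leatherjackets — 1 of 3 types.

1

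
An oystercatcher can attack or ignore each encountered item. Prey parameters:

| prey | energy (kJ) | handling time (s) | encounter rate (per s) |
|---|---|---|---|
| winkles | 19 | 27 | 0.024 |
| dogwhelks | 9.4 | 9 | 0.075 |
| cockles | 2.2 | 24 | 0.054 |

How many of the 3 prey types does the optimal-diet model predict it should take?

E/h in descending order: dogwhelks 1.04, winkles 0.704, cockles 0.0917 kJ/s. The optimal diet is the largest prefix of this list for which every included type satisfies E_i/h_i > R on the types above it.
Rate on top 1: 0.4209. winkles: 0.704 > 0.4209 → include.
Rate on top 2: 0.4998. cockles: 0.0917 < 0.4998 → exclude; stop.
Optimal diet: dogwhelks, winkles — 2 of 3 types.

2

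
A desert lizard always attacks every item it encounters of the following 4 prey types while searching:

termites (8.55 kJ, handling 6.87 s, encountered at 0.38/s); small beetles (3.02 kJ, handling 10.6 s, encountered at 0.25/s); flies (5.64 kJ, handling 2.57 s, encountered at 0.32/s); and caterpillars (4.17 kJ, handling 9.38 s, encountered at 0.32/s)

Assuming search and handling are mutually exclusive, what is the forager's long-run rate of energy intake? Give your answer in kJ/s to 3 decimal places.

R = (0.38×8.55 + 0.25×3.02 + 0.32×5.64 + 0.32×4.17) / (1 + 0.38×6.87 + 0.25×10.6 + 0.32×2.57 + 0.32×9.38) = 7.143/10.08 = 0.7083 kJ/s.

0.708 kJ/s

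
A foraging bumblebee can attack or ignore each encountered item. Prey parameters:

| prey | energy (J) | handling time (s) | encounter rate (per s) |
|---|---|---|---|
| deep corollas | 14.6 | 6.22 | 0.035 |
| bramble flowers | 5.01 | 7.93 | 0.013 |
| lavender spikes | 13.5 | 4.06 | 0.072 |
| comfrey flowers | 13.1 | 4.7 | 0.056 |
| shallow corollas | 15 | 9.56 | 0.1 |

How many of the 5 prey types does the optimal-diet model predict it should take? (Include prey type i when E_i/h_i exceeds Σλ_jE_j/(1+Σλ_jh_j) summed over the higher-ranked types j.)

4

Profitabilities (E/h, J/s): lavender spikes 3.33, comfrey flowers 2.79, deep corollas 2.35, shallow corollas 1.57, bramble flowers 0.632. Add prey in this order while the next type's profitability exceeds the intake rate on those already taken.
Rate on top 1: 0.7521. comfrey flowers: 2.79 > 0.7521 → include.
Rate on top 2: 1.096. deep corollas: 2.35 > 1.096 → include.
Rate on top 3: 1.25. shallow corollas: 1.57 > 1.25 → include.
Rate on top 4: 1.362. bramble flowers: 0.632 < 1.362 → exclude; stop.
Optimal diet: lavender spikes, comfrey flowers, deep corollas, shallow corollas — 4 of 5 types.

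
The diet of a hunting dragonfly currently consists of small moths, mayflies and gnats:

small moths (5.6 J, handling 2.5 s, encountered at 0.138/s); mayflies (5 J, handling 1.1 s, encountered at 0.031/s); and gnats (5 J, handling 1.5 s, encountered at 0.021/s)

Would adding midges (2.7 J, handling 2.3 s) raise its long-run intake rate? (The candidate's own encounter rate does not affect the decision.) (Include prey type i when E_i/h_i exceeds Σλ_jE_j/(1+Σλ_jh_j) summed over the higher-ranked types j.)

Intake rate on the current diet: R = (0.138×5.6 + 0.031×5 + 0.021×5) / (1 + 0.138×2.5 + 0.031×1.1 + 0.021×1.5) = 1.033/1.411 = 0.7322 J/s.
midges: E/h = 2.7/2.3 = 1.174 J/s.
Since 1.174 > R, including midges increases the long-run rate.

Yes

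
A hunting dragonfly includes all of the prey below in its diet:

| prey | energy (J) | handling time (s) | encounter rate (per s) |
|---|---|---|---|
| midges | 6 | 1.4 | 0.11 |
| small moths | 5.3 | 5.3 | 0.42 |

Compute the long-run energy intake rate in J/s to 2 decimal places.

0.85 J/s

R = (0.11×6 + 0.42×5.3) / (1 + 0.11×1.4 + 0.42×5.3) = 2.886/3.38 = 0.8538 J/s.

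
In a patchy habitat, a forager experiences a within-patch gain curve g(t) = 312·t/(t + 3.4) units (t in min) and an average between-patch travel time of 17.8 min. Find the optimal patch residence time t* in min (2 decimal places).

7.78 min

By the marginal value theorem, leave when the instantaneous gain rate g'(t) equals the habitat-wide average g(t)/(T + t).
g'(t) = 312·3.4/(t + 3.4)². Setting 312·3.4/(t+3.4)² = 312t/[(t+3.4)(17.8+t)] gives 3.4(17.8+t) = t(t+3.4), so t² = 3.4×17.8 = 60.52.
t* = √60.52 = 7.779 min.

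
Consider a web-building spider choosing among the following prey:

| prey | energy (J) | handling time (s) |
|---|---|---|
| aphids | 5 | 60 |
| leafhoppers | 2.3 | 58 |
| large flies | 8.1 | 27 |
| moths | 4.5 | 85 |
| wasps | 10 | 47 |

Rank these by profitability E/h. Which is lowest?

leafhoppers

In descending order of E/h:
large flies: 8.1/27 = 0.3 J/s
wasps: 10/47 = 0.213 J/s
aphids: 5/60 = 0.0833 J/s
moths: 4.5/85 = 0.0529 J/s
leafhoppers: 2.3/58 = 0.0397 J/s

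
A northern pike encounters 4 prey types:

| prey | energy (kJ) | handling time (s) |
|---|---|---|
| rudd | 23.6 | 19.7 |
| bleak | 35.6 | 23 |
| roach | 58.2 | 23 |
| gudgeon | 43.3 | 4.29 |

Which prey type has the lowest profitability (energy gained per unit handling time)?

rudd

Profitability E/h (kJ/s): rudd = 23.6/19.7 = 1.2, bleak = 35.6/23 = 1.55, roach = 58.2/23 = 2.53, gudgeon = 43.3/4.29 = 10.1.
Ranked: gudgeon > roach > bleak > rudd.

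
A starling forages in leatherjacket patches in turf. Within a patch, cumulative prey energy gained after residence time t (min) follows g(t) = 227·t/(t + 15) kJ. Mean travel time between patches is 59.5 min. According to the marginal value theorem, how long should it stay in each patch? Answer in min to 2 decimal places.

29.87 min

Maximise g(t)/(T+t): set derivative to zero → g'(t)(T+t) = g(t).
g'(t) = 227·15/(t + 15)². Setting 227·15/(t+15)² = 227t/[(t+15)(59.5+t)] gives 15(59.5+t) = t(t+15), so t² = 15×59.5 = 892.5.
t* = √892.5 = 29.87 min.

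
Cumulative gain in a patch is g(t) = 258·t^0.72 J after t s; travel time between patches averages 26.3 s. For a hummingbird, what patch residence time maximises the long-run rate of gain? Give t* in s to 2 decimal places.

67.63 s

Optimal t* satisfies g'(t*) = g(t*)/(T + t*).
g'(t) = 0.72·258·t^-0.28. Setting 0.72·258·t^-0.28 = 258·t^0.72/(26.3+t) gives 0.72(26.3+t) = t, so 0.28·t = 0.72×26.3.
t* = 0.72×26.3/0.28 = 67.63 s.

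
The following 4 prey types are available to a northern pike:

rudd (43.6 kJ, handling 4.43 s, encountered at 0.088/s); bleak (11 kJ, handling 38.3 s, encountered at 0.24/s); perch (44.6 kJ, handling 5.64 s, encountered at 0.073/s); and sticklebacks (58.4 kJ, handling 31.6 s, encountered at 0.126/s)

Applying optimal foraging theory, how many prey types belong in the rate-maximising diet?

Profitabilities (E/h, kJ/s): rudd 9.84, perch 7.91, sticklebacks 1.85, bleak 0.287. Add prey in this order while the next type's profitability exceeds the intake rate on those already taken.
Rate on top 1: 2.761. perch: 7.91 > 2.761 → include.
Rate on top 2: 3.937. sticklebacks: 1.85 < 3.937 → exclude; stop.
Optimal diet: rudd, perch — 2 of 4 types.

2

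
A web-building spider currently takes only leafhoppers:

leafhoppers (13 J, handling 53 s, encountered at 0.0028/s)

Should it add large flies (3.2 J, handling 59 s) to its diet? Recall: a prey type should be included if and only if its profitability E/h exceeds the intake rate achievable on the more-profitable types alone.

Yes

Current rate: (0.0028×13)/(1 + 0.0028×53) = 0.0317 J/s.
Profitability of large flies: 3.2/59 = 0.05424 J/s.
0.05424 > 0.0317, so adding large flies raises the average — include it.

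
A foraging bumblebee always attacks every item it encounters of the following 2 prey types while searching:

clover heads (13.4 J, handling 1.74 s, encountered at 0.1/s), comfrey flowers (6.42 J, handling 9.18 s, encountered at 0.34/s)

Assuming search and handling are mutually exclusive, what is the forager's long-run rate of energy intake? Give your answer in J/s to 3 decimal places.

Energy encountered per unit search time: 0.1×13.4 + 0.34×6.42 = 3.523 J/s.
Handling time per unit search time: 0.1×1.74 + 0.34×9.18 = 3.295.
Rate = 3.523/(1 + 3.295) = 0.8202 J/s.

0.820 J/s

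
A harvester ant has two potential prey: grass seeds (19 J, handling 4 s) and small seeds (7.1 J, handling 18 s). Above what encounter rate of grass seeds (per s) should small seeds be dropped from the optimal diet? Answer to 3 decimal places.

0.023 per s

Drop small seeds once their profitability E₂/h₂ falls below the rate achievable on grass seeds alone: E₂/h₂ = λE₁/(1 + λh₁).
Solve for λ: λE₁h₂ = E₂(1 + λh₁) → λ(E₁h₂ − E₂h₁) = E₂ → λ = E₂/(E₁h₂ − E₂h₁).
λ = 7.1/(19×18 − 7.1×4) = 7.1/313.6 = 0.02264 per s.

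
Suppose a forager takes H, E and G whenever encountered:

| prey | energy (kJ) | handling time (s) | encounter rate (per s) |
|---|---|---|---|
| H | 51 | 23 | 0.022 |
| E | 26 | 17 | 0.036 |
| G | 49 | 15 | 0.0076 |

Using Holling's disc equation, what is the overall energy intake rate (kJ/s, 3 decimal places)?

1.089 kJ/s

R = (0.022×51 + 0.036×26 + 0.0076×49) / (1 + 0.022×23 + 0.036×17 + 0.0076×15) = 2.43/2.232 = 1.089 kJ/s.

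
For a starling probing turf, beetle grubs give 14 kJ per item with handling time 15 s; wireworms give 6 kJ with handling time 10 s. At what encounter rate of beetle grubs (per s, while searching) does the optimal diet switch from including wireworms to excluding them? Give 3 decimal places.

The zero-one rule: include wireworms iff E₂/h₂ > λE₁/(1+λh₁). Equality gives the switch point.
λE₁h₂ = E₂ + λE₂h₁ ⇒ λ = E₂/(E₁h₂ − E₂h₁) = 6/(140 − 90) = 0.12 per s.

0.120 per s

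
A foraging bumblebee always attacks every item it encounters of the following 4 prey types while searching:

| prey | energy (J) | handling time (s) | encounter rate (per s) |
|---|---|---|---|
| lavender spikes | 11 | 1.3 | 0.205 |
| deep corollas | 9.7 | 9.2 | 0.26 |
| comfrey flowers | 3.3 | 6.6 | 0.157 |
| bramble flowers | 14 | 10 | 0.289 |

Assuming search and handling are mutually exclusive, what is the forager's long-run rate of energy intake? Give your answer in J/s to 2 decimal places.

1.23 J/s

Energy encountered per unit search time: 0.205×11 + 0.26×9.7 + 0.157×3.3 + 0.289×14 = 9.341 J/s.
Handling time per unit search time: 0.205×1.3 + 0.26×9.2 + 0.157×6.6 + 0.289×10 = 6.585.
Rate = 9.341/(1 + 6.585) = 1.232 J/s.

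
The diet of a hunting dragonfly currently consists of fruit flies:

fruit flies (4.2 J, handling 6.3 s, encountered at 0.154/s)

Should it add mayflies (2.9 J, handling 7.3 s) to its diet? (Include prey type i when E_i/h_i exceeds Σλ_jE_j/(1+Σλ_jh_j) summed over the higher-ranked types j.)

Yes

Current rate: (0.154×4.2)/(1 + 0.154×6.3) = 0.3283 J/s.
Profitability of mayflies: 2.9/7.3 = 0.3973 J/s.
0.3973 > 0.3283, so adding mayflies raises the average — include it.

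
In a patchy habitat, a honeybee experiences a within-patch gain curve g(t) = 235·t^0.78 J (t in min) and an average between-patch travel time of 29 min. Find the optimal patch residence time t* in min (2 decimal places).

Maximise g(t)/(T+t): set derivative to zero → g'(t)(T+t) = g(t).
g'(t) = 0.78·235·t^-0.22. Setting 0.78·235·t^-0.22 = 235·t^0.78/(29+t) gives 0.78(29+t) = t, so 0.22·t = 0.78×29.
t* = 0.78×29/0.22 = 102.8 min.

102.82 min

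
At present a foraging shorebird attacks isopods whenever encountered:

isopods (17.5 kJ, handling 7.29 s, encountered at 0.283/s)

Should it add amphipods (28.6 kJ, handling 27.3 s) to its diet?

On isopods alone, R = ΣλE/(1+Σλh) = 4.952/3.063 = 1.617 kJ/s.
amphipods: E/h = 28.6/27.3 = 1.048 kJ/s.
Since 1.048 < R, time spent handling amphipods is better spent searching.

No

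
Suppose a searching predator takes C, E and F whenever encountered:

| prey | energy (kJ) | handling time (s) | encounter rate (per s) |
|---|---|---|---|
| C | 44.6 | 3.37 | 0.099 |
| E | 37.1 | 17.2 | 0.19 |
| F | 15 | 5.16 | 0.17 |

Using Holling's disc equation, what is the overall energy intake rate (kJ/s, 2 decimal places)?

2.56 kJ/s

R = Σλ_iE_i / (1 + Σλ_ih_i)
Numerator: 0.099×44.6 + 0.19×37.1 + 0.17×15 = 14.01
Denominator: 1 + 0.099×3.37 + 0.19×17.2 + 0.17×5.16 = 5.479
R = 14.01/5.479 = 2.558 kJ/s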